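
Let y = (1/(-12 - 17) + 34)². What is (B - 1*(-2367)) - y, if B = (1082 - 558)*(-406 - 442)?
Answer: -372679610/841 ≈ -4.4314e+5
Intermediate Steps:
B = -444352 (B = 524*(-848) = -444352)
y = 970225/841 (y = (1/(-29) + 34)² = (-1/29 + 34)² = (985/29)² = 970225/841 ≈ 1153.7)
(B - 1*(-2367)) - y = (-444352 - 1*(-2367)) - 1*970225/841 = (-444352 + 2367) - 970225/841 = -441985 - 970225/841 = -372679610/841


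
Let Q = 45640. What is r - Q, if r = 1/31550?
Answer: -1439941999/31550 ≈ -45640.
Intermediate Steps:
r = 1/31550 ≈ 3.1696e-5
r - Q = 1/31550 - 1*45640 = 1/31550 - 45640 = -1439941999/31550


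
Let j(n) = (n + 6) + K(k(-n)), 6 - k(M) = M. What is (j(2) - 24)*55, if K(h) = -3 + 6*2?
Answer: -385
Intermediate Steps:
k(M) = 6 - M
K(h) = 9 (K(h) = -3 + 12 = 9)
j(n) = 15 + n (j(n) = (n + 6) + 9 = (6 + n) + 9 = 15 + n)
(j(2) - 24)*55 = ((15 + 2) - 24)*55 = (17 - 24)*55 = -7*55 = -385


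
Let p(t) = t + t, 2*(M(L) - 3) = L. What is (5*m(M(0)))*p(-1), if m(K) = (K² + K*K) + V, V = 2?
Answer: -200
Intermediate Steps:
M(L) = 3 + L/2
p(t) = 2*t
m(K) = 2 + 2*K² (m(K) = (K² + K*K) + 2 = (K² + K²) + 2 = 2*K² + 2 = 2 + 2*K²)
(5*m(M(0)))*p(-1) = (5*(2 + 2*(3 + (½)*0)²))*(2*(-1)) = (5*(2 + 2*(3 + 0)²))*(-2) = (5*(2 + 2*3²))*(-2) = (5*(2 + 2*9))*(-2) = (5*(2 + 18))*(-2) = (5*20)*(-2) = 100*(-2) = -200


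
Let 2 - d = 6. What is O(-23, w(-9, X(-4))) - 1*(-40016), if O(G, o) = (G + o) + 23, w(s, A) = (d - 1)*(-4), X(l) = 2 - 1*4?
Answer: 40036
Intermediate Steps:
d = -4 (d = 2 - 1*6 = 2 - 6 = -4)
X(l) = -2 (X(l) = 2 - 4 = -2)
w(s, A) = 20 (w(s, A) = (-4 - 1)*(-4) = -5*(-4) = 20)
O(G, o) = 23 + G + o
O(-23, w(-9, X(-4))) - 1*(-40016) = (23 - 23 + 20) - 1*(-40016) = 20 + 40016 = 40036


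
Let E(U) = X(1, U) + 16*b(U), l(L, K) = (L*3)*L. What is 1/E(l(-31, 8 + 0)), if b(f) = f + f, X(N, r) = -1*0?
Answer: 1/92256 ≈ 1.0839e-5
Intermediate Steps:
X(N, r) = 0
b(f) = 2*f
l(L, K) = 3*L² (l(L, K) = (3*L)*L = 3*L²)
E(U) = 32*U (E(U) = 0 + 16*(2*U) = 0 + 32*U = 32*U)
1/E(l(-31, 8 + 0)) = 1/(32*(3*(-31)²)) = 1/(32*(3*961)) = 1/(32*2883) = 1/92256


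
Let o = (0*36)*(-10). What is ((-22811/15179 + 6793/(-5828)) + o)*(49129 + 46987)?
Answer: -5672128470195/22115803 ≈ -2.5647e+5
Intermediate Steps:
o = 0 (o = 0*(-10) = 0)
((-22811/15179 + 6793/(-5828)) + o)*(49129 + 46987) = ((-22811/15179 + 6793/(-5828)) + 0)*(49129 + 46987) = ((-22811*1/15179 + 6793*(-1/5828)) + 0)*96116 = ((-22811/15179 - 6793/5828) + 0)*96116 = (-236053455/88463212 + 0)*96116 = -236053455/88463212*96116 = -5672128470195/22115803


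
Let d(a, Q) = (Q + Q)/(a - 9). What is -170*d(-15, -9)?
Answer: -255/2 ≈ -127.50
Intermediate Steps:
d(a, Q) = 2*Q/(-9 + a) (d(a, Q) = (2*Q)/(-9 + a) = 2*Q/(-9 + a))
-170*d(-15, -9) = -340*(-9)/(-9 - 15) = -340*(-9)/(-24) = -340*(-9)*(-1)/24 = -170*3/4 = -255/2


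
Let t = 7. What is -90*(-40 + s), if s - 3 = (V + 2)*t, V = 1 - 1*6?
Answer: 5220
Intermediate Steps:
V = -5 (V = 1 - 6 = -5)
s = -18 (s = 3 + (-5 + 2)*7 = 3 - 3*7 = 3 - 21 = -18)
-90*(-40 + s) = -90*(-40 - 18) = -90*(-58) = 5220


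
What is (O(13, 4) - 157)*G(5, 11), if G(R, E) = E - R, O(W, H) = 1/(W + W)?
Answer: -12243/13 ≈ -941.77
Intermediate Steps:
O(W, H) = 1/(2*W)
(O(13, 4) - 157)*G(5, 11) = ((½)/13 - 157)*(11 - 1*5) = ((½)*(1/13) - 157)*(11 - 5) = (1/26 - 157)*6 = -4081/26*6 = -12243/13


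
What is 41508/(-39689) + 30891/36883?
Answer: -43558095/209121341 ≈ -0.20829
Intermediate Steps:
41508/(-39689) + 30891/36883 = 41508*(-1/39689) + 30891*(1/36883) = -41508/39689 + 4413/5269 = -43558095/209121341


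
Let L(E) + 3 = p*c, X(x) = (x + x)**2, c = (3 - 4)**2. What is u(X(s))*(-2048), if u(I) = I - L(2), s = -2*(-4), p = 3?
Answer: -524288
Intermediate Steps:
s = 8
c = 1 (c = (-1)**2 = 1)
X(x) = 4*x**2 (X(x) = (2*x)**2 = 4*x**2)
L(E) = 0 (L(E) = -3 + 3*1 = -3 + 3 = 0)
u(I) = I (u(I) = I - 1*0 = I + 0 = I)
u(X(s))*(-2048) = (4*8**2)*(-2048) = (4*64)*(-2048) = 256*(-2048) = -524288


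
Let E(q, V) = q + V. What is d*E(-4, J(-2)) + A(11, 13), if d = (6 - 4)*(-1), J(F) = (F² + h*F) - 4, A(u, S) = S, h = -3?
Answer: 9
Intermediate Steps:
J(F) = -4 + F² - 3*F (J(F) = (F² - 3*F) - 4 = -4 + F² - 3*F)
d = -2 (d = 2*(-1) = -2)
E(q, V) = V + q
d*E(-4, J(-2)) + A(11, 13) = -2*((-4 + (-2)² - 3*(-2)) - 4) + 13 = -2*((-4 + 4 + 6) - 4) + 13 = -2*(6 - 4) + 13 = -2*2 + 13 = -4 + 13 = 9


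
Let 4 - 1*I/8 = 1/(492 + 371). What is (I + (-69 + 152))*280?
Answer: 27786360/863 ≈ 32197.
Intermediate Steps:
I = 27608/863 (I = 32 - 8/(492 + 371) = 32 - 8/863 = 27608/863 ≈ 31.991)
(I + (-69 + 152))*280 = (27608/863 + (-69 + 152))*280 = (27608/863 + 83)*280 = (99237/863)*280 = 27786360/863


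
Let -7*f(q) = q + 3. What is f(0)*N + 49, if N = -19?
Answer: 400/7 ≈ 57.143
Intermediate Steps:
f(q) = -3/7 - q/7 (f(q) = -(q + 3)/7 = -(3 + q)/7 = -3/7 - q/7)
f(0)*N + 49 = (-3/7 - ⅐*0)*(-19) + 49 = (-3/7 + 0)*(-19) + 49 = -3/7*(-19) + 49 = 57/7 + 49 = 400/7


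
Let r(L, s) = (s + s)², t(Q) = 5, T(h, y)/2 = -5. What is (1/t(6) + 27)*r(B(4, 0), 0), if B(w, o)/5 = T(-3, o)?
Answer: 0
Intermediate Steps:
T(h, y) = -10 (T(h, y) = 2*(-5) = -10)
B(w, o) = -50 (B(w, o) = 5*(-10) = -50)
r(L, s) = 4*s² (r(L, s) = (2*s)² = 4*s²)
(1/t(6) + 27)*r(B(4, 0), 0) = (1/5 + 27)*(4*0²) = (⅕ + 27)*(4*0) = (136/5)*0 = 0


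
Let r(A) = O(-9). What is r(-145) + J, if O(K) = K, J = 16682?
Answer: 16673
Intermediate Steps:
r(A) = -9
r(-145) + J = -9 + 16682 = 16673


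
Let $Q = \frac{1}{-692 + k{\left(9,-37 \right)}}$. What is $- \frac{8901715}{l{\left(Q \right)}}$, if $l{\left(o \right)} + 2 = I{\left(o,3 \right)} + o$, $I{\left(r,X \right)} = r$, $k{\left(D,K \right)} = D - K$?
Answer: $\frac{2875253945}{647} \approx 4.444 \cdot 10^{6}$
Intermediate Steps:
$Q = - \frac{1}{646}$ ($Q = \frac{1}{-692 + \left(9 - -37\right)} = \frac{1}{-692 + \left(9 + 37\right)} = \frac{1}{-692 + 46} = \frac{1}{-646} = - \frac{1}{646} \approx -0.001548$)
$l{\left(o \right)} = -2 + 2 o$ ($l{\left(o \right)} = -2 + \left(o + o\right) = -2 + 2 o$)
$- \frac{8901715}{l{\left(Q \right)}} = - \frac{8901715}{-2 + 2 \left(- \frac{1}{646}\right)} = - \frac{8901715}{-2 - \frac{1}{323}} = - \frac{8901715}{- \frac{647}{323}} = \left(-8901715\right) \left(- \frac{323}{647}\right) = \frac{2875253945}{647}$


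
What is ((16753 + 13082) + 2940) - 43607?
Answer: -10832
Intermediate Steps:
((16753 + 13082) + 2940) - 43607 = (29835 + 2940) - 43607 = 32775 - 43607 = -10832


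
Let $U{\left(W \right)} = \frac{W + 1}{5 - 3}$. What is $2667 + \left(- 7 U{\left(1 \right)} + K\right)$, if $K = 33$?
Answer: $2693$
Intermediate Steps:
$U{\left(W \right)} = \frac{1}{2} + \frac{W}{2}$ ($U{\left(W \right)} = \frac{1 + W}{2} = \left(1 + W\right) \frac{1}{2} = \frac{1}{2} + \frac{W}{2}$)
$2667 + \left(- 7 U{\left(1 \right)} + K\right) = 2667 + \left(- 7 \left(\frac{1}{2} + \frac{1}{2} \cdot 1\right) + 33\right) = 2667 + \left(- 7 \left(\frac{1}{2} + \frac{1}{2}\right) + 33\right) = 2667 + \left(\left(-7\right) 1 + 33\right) = 2667 + \left(-7 + 33\right) = 2667 + 26 = 2693$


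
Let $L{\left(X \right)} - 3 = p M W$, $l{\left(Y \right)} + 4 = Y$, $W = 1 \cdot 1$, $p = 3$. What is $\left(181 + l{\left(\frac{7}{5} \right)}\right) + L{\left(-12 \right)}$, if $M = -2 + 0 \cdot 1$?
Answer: $\frac{877}{5} \approx 175.4$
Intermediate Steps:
$M = -2$ ($M = -2 + 0 = -2$)
$W = 1$
$l{\left(Y \right)} = -4 + Y$
$L{\left(X \right)} = -3$ ($L{\left(X \right)} = 3 + 3 \left(-2\right) 1 = 3 - 6 = -3$)
$\left(181 + l{\left(\frac{7}{5} \right)}\right) + L{\left(-12 \right)} = \left(181 - \left(4 - \frac{7}{5}\right)\right) - 3 = \left(181 + \left(-4 + 7 \cdot \frac{1}{5}\right)\right) - 3 = \left(181 + \left(-4 + \frac{7}{5}\right)\right) - 3 = \left(181 - \frac{13}{5}\right) - 3 = \frac{892}{5} - 3 = \frac{877}{5}$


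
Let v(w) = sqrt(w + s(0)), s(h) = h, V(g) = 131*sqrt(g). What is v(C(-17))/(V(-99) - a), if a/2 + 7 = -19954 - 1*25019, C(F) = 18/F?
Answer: 3*sqrt(34)/(17*(-89960*I + 393*sqrt(11))) ≈ 1.657e-7 + 1.1436e-5*I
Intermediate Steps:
a = -89960 (a = -14 + 2*(-19954 - 1*25019) = -14 + 2*(-19954 - 25019) = -14 + 2*(-44973) = -14 - 89946 = -89960)
v(w) = sqrt(w) (v(w) = sqrt(w + 0) = sqrt(w))
v(C(-17))/(V(-99) - a) = sqrt(18/(-17))/(131*sqrt(-99) - 1*(-89960)) = sqrt(18*(-1/17))/(131*(3*I*sqrt(11)) + 89960) = sqrt(-18/17)/(393*I*sqrt(11) + 89960) = (3*I*sqrt(34)/17)/(89960 + 393*I*sqrt(11)) = 3*I*sqrt(34)/(17*(89960 + 393*I*sqrt(11)))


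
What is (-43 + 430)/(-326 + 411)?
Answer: 387/85 ≈ 4.5529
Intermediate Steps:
(-43 + 430)/(-326 + 411) = 387/85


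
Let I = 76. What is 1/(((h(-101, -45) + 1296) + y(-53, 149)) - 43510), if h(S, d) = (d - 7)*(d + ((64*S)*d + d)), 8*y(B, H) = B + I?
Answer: -8/121306329 ≈ -6.5949e-8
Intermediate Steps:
y(B, H) = 19/2 + B/8 (y(B, H) = (B + 76)/8 = (76 + B)/8 = 19/2 + B/8)
h(S, d) = (-7 + d)*(2*d + 64*S*d) (h(S, d) = (-7 + d)*(d + (64*S*d + d)) = (-7 + d)*(d + (d + 64*S*d)) = (-7 + d)*(2*d + 64*S*d))
1/(((h(-101, -45) + 1296) + y(-53, 149)) - 43510) = 1/(((2*(-45)*(-7 - 45 - 224*(-101) + 32*(-101)*(-45)) + 1296) + (19/2 + (⅛)*(-53))) - 43510) = 1/(((2*(-45)*(-7 - 45 + 22624 + 145440) + 1296) + (19/2 - 53/8)) - 43510) = 1/(((2*(-45)*168012 + 1296) + 23/8) - 43510) = 1/(((-15121080 + 1296) + 23/8) - 43510) = 1/((-15119784 + 23/8) - 43510) = 1/(-120958249/8 - 43510) = 1/(-121306329/8) = -8/121306329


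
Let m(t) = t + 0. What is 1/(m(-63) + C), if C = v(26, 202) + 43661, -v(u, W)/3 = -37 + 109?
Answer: 1/43382 ≈ 2.3051e-5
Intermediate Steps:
v(u, W) = -216 (v(u, W) = -3*(-37 + 109) = -3*72 = -216)
m(t) = t
C = 43445 (C = -216 + 43661 = 43445)
1/(m(-63) + C) = 1/(-63 + 43445) = 1/43382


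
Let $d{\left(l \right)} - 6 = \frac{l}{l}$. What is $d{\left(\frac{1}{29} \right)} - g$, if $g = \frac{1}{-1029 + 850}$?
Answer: $\frac{1254}{179} \approx 7.0056$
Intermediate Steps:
$d{\left(l \right)} = 7$ ($d{\left(l \right)} = 6 + \frac{l}{l} = 6 + 1 = 7$)
$g = - \frac{1}{179}$ ($g = \frac{1}{-179} = - \frac{1}{179} \approx -0.0055866$)
$d{\left(\frac{1}{29} \right)} - g = 7 - - \frac{1}{179} = 7 + \frac{1}{179} = \frac{1254}{179}$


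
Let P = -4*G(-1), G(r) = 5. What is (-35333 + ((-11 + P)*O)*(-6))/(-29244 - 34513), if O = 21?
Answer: 31427/63757 ≈ 0.49292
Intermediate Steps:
P = -20 (P = -4*5 = -20)
(-35333 + ((-11 + P)*O)*(-6))/(-29244 - 34513) = (-35333 + ((-11 - 20)*21)*(-6))/(-29244 - 34513) = (-35333 - 31*21*(-6))/(-63757) = (-35333 - 651*(-6))*(-1/63757) = (-35333 + 3906)*(-1/63757) = -31427*(-1/63757) = 31427/63757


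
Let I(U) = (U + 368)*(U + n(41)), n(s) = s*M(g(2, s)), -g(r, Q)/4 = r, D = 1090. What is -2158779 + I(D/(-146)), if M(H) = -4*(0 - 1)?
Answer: -11203386078/5329 ≈ -2.1023e+6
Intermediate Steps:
g(r, Q) = -4*r
M(H) = 4 (M(H) = -4*(-1) = 4)
n(s) = 4*s (n(s) = s*4 = 4*s)
I(U) = (164 + U)*(368 + U) (I(U) = (U + 368)*(U + 4*41) = (368 + U)*(U + 164) = (368 + U)*(164 + U) = (164 + U)*(368 + U))
-2158779 + I(D/(-146)) = -2158779 + (60352 + (1090/(-146))² + 532*(1090/(-146))) = -2158779 + (60352 + (1090*(-1/146))² + 532*(1090*(-1/146))) = -2158779 + (60352 + (-545/73)² + 532*(-545/73)) = -2158779 + (60352 + 297025/5329 - 289940/73) = -2158779 + 300747213/5329 = -11203386078/5329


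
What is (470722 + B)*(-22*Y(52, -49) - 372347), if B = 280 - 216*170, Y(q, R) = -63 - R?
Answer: -161569840998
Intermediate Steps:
B = -36440 (B = 280 - 36720 = -36440)
(470722 + B)*(-22*Y(52, -49) - 372347) = (470722 - 36440)*(-22*(-63 - 1*(-49)) - 372347) = 434282*(-22*(-63 + 49) - 372347) = 434282*(-22*(-14) - 372347) = 434282*(308 - 372347) = 434282*(-372039) = -161569840998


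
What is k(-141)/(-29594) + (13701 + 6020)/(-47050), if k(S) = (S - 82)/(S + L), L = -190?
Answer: -48297448961/115220909675 ≈ -0.41917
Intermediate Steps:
k(S) = (-82 + S)/(-190 + S) (k(S) = (S - 82)/(S - 190) = (-82 + S)/(-190 + S))
k(-141)/(-29594) + (13701 + 6020)/(-47050) = ((-82 - 141)/(-190 - 141))/(-29594) + (13701 + 6020)/(-47050) = (-223/(-331))*(-1/29594) + 19721*(-1/47050) = -1/331*(-223)*(-1/29594) - 19721/47050 = (223/331)*(-1/29594) - 19721/47050 = -223/9795614 - 19721/47050 = -48297448961/115220909675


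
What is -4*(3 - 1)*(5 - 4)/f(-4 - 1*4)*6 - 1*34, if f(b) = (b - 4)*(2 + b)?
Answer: -104/3 ≈ -34.667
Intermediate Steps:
f(b) = (-4 + b)*(2 + b)
-4*(3 - 1)*(5 - 4)/f(-4 - 1*4)*6 - 1*34 = -4*(3 - 1)*(5 - 4)/(-8 + (-4 - 1*4)² - 2*(-4 - 1*4))*6 - 1*34 = -4*2*1/(-8 + (-4 - 4)² - 2*(-4 - 4))*6 - 34 = -8/(-8 + (-8)² - 2*(-8))*6 - 34 = -8/(-8 + 64 + 16)*6 - 34 = -8/72*6 - 34 = -4*1/36*6 - 34 = -⅑*6 - 34 = -⅔ - 34 = -104/3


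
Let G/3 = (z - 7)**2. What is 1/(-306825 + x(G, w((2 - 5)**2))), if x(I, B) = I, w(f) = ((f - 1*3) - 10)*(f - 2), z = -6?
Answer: -1/306318 ≈ -3.2646e-6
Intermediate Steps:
w(f) = (-13 + f)*(-2 + f) (w(f) = ((f - 3) - 10)*(-2 + f) = ((-3 + f) - 10)*(-2 + f) = (-13 + f)*(-2 + f))
G = 507 (G = 3*(-6 - 7)**2 = 3*(-13)**2 = 3*169 = 507)
1/(-306825 + x(G, w((2 - 5)**2))) = 1/(-306825 + 507) = 1/(-306318) = -1/306318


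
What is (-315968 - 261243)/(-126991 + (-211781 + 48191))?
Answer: 577211/290581 ≈ 1.9864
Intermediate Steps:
(-315968 - 261243)/(-126991 + (-211781 + 48191)) = -577211/(-126991 - 163590) = -577211/(-290581) = -577211*(-1/290581) = 577211/290581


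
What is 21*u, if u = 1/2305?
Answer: 21/2305 ≈ 0.0091106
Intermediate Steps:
u = 1/2305 ≈ 0.00043384
21*u = 21*(1/2305) = 21/2305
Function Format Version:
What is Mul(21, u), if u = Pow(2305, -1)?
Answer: Rational(21, 2305) ≈ 0.0091106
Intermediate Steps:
u = Rational(1, 2305) ≈ 0.00043384
Mul(21, u) = Mul(21, Rational(1, 2305)) = Rational(21, 2305)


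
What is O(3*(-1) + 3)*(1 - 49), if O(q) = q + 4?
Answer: -192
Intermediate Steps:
O(q) = 4 + q
O(3*(-1) + 3)*(1 - 49) = (4 + (3*(-1) + 3))*(1 - 49) = (4 + (-3 + 3))*(-48) = (4 + 0)*(-48) = 4*(-48) = -192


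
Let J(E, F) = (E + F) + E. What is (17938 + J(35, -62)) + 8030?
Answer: 25976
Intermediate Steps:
J(E, F) = F + 2*E
(17938 + J(35, -62)) + 8030 = (17938 + (-62 + 2*35)) + 8030 = (17938 + (-62 + 70)) + 8030 = (17938 + 8) + 8030 = 17946 + 8030 = 25976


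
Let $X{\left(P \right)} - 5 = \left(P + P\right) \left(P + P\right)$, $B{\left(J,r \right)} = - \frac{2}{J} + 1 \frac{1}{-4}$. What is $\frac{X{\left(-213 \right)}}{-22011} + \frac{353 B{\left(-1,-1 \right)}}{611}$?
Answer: $- \frac{389150383}{53794884} \approx -7.234$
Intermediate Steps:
$B{\left(J,r \right)} = - \frac{1}{4} - \frac{2}{J}$ ($B{\left(J,r \right)} = - \frac{2}{J} + 1 \left(- \frac{1}{4}\right) = - \frac{2}{J} - \frac{1}{4} = - \frac{1}{4} - \frac{2}{J}$)
$X{\left(P \right)} = 5 + 4 P^{2}$ ($X{\left(P \right)} = 5 + \left(P + P\right) \left(P + P\right) = 5 + 2 P 2 P = 5 + 4 P^{2}$)
$\frac{X{\left(-213 \right)}}{-22011} + \frac{353 B{\left(-1,-1 \right)}}{611} = \frac{5 + 4 \left(-213\right)^{2}}{-22011} + \frac{353 \frac{-8 - -1}{4 \left(-1\right)}}{611} = \left(5 + 4 \cdot 45369\right) \left(- \frac{1}{22011}\right) + 353 \cdot \frac{1}{4} \left(-1\right) \left(-8 + 1\right) \frac{1}{611} = \left(5 + 181476\right) \left(- \frac{1}{22011}\right) + 353 \cdot \frac{1}{4} \left(-1\right) \left(-7\right) \frac{1}{611} = 181481 \left(- \frac{1}{22011}\right) + 353 \cdot \frac{7}{4} \cdot \frac{1}{611} = - \frac{181481}{22011} + \frac{2471}{4} \cdot \frac{1}{611} = - \frac{181481}{22011} + \frac{2471}{2444} = - \frac{389150383}{53794884}$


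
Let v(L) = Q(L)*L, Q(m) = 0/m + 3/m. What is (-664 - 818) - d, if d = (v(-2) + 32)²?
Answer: -2707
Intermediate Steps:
Q(m) = 3/m (Q(m) = 0 + 3/m = 3/m)
v(L) = 3 (v(L) = (3/L)*L = 3)
d = 1225 (d = (3 + 32)² = 35² = 1225)
(-664 - 818) - d = (-664 - 818) - 1*1225 = -1482 - 1225 = -2707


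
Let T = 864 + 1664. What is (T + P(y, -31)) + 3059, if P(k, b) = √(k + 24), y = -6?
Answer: 5587 + 3*√2 ≈ 5591.2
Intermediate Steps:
P(k, b) = √(24 + k)
T = 2528
(T + P(y, -31)) + 3059 = (2528 + √(24 - 6)) + 3059 = (2528 + √18) + 3059 = (2528 + 3*√2) + 3059 = 5587 + 3*√2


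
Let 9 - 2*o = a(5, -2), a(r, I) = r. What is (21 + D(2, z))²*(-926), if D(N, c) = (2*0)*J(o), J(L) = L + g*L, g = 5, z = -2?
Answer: -408366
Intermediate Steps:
o = 2 (o = 9/2 - ½*5 = 9/2 - 5/2 = 2)
J(L) = 6*L (J(L) = L + 5*L = 6*L)
D(N, c) = 0 (D(N, c) = (2*0)*(6*2) = 0*12 = 0)
(21 + D(2, z))²*(-926) = (21 + 0)²*(-926) = 21²*(-926) = 441*(-926) = -408366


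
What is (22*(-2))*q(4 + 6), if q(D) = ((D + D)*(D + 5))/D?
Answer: -1320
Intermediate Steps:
q(D) = 10 + 2*D (q(D) = ((2*D)*(5 + D))/D = (2*D*(5 + D))/D = 10 + 2*D)
(22*(-2))*q(4 + 6) = (22*(-2))*(10 + 2*(4 + 6)) = -44*(10 + 2*10) = -44*(10 + 20) = -44*30 = -1320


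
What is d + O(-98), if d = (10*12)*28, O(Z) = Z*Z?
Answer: 12964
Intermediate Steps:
O(Z) = Z**2
d = 3360 (d = 120*28 = 3360)
d + O(-98) = 3360 + (-98)**2 = 3360 + 9604 = 12964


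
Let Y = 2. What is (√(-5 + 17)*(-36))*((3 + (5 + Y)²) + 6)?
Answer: -4176*√3 ≈ -7233.0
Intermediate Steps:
(√(-5 + 17)*(-36))*((3 + (5 + Y)²) + 6) = (√(-5 + 17)*(-36))*((3 + (5 + 2)²) + 6) = (√12*(-36))*((3 + 7²) + 6) = ((2*√3)*(-36))*((3 + 49) + 6) = (-72*√3)*(52 + 6) = -72*√3*58 = -4176*√3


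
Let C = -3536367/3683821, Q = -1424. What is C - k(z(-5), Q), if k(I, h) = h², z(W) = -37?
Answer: -7469967348463/3683821 ≈ -2.0278e+6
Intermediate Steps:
C = -3536367/3683821 (C = -3536367*1/3683821 = -3536367/3683821 ≈ -0.95997)
C - k(z(-5), Q) = -3536367/3683821 - 1*(-1424)² = -3536367/3683821 - 1*2027776 = -3536367/3683821 - 2027776 = -7469967348463/3683821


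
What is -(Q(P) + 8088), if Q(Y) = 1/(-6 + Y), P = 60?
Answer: -436753/54 ≈ -8088.0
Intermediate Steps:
-(Q(P) + 8088) = -(1/(-6 + 60) + 8088) = -(1/54 + 8088) = -1*436753/54 = -436753/54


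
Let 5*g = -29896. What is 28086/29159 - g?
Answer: 871877894/145795 ≈ 5980.2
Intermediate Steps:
g = -29896/5 (g = (1/5)*(-29896) = -29896/5 ≈ -5979.2)
28086/29159 - g = 28086/29159 - 1*(-29896/5) = 28086*(1/29159) + 29896/5 = 28086/29159 + 29896/5 = 871877894/145795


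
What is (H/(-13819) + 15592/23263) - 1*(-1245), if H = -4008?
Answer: 400540593217/321471397 ≈ 1246.0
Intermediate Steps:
(H/(-13819) + 15592/23263) - 1*(-1245) = (-4008/(-13819) + 15592/23263) - 1*(-1245) = (-4008*(-1/13819) + 15592*(1/23263)) + 1245 = (4008/13819 + 15592/23263) + 1245 = 308703952/321471397 + 1245 = 400540593217/321471397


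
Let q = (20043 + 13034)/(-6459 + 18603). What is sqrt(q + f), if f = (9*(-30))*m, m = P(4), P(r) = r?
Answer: I*sqrt(82062597)/276 ≈ 32.822*I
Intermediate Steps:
m = 4
q = 3007/1104 (q = 33077/12144 = 33077*(1/12144) = 3007/1104 ≈ 2.7237)
f = -1080 (f = (9*(-30))*4 = -270*4 = -1080)
sqrt(q + f) = sqrt(3007/1104 - 1080) = sqrt(-1189313/1104) = I*sqrt(82062597)/276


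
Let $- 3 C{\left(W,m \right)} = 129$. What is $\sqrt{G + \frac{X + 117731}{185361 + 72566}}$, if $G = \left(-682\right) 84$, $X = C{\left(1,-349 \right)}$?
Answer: $\frac{8 i \sqrt{59548913406109}}{257927} \approx 239.35 i$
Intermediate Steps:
$C{\left(W,m \right)} = -43$ ($C{\left(W,m \right)} = \left(- \frac{1}{3}\right) 129 = -43$)
$X = -43$
$G = -57288$
$\sqrt{G + \frac{X + 117731}{185361 + 72566}} = \sqrt{-57288 + \frac{-43 + 117731}{185361 + 72566}} = \sqrt{-57288 + \frac{117688}{257927}} = \sqrt{- \frac{14776004288}{257927}} = \frac{8 i \sqrt{59548913406109}}{257927}$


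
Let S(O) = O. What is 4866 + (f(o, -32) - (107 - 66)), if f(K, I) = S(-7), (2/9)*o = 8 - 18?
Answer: 4818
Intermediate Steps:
o = -45 (o = 9*(8 - 18)/2 = (9/2)*(-10) = -45)
f(K, I) = -7
4866 + (f(o, -32) - (107 - 66)) = 4866 + (-7 - (107 - 66)) = 4866 + (-7 - 1*41) = 4866 + (-7 - 41) = 4866 - 48 = 4818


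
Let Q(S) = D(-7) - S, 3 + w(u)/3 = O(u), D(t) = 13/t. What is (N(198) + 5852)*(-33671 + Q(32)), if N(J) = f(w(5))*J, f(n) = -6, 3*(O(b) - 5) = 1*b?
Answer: -1100396176/7 ≈ -1.5720e+8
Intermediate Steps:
O(b) = 5 + b/3 (O(b) = 5 + (1*b)/3 = 5 + b/3)
w(u) = 6 + u (w(u) = -9 + 3*(5 + u/3) = -9 + (15 + u) = 6 + u)
Q(S) = -13/7 - S (Q(S) = 13/(-7) - S = 13*(-⅐) - S = -13/7 - S)
N(J) = -6*J
(N(198) + 5852)*(-33671 + Q(32)) = (-6*198 + 5852)*(-33671 + (-13/7 - 1*32)) = (-1188 + 5852)*(-33671 + (-13/7 - 32)) = 4664*(-33671 - 237/7) = 4664*(-235934/7) = -1100396176/7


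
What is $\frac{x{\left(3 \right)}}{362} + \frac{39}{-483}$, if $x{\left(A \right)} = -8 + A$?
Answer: $- \frac{5511}{58282} \approx -0.094558$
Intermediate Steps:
$\frac{x{\left(3 \right)}}{362} + \frac{39}{-483} = \frac{-8 + 3}{362} + \frac{39}{-483} = \left(-5\right) \frac{1}{362} + 39 \left(- \frac{1}{483}\right) = - \frac{5}{362} - \frac{13}{161} = - \frac{5511}{58282}$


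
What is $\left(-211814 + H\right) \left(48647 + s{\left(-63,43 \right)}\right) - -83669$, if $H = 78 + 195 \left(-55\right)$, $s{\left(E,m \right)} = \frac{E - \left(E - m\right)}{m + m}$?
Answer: $- \frac{21644175657}{2} \approx -1.0822 \cdot 10^{10}$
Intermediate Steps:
$s{\left(E,m \right)} = \frac{1}{2}$ ($s{\left(E,m \right)} = \frac{m}{2 m} = m \frac{1}{2 m} = \frac{1}{2}$)
$H = -10647$ ($H = 78 - 10725 = -10647$)
$\left(-211814 + H\right) \left(48647 + s{\left(-63,43 \right)}\right) - -83669 = \left(-211814 - 10647\right) \left(48647 + \frac{1}{2}\right) - -83669 = \left(-222461\right) \frac{97295}{2} + 83669 = - \frac{21644342995}{2} + 83669 = - \frac{21644175657}{2}$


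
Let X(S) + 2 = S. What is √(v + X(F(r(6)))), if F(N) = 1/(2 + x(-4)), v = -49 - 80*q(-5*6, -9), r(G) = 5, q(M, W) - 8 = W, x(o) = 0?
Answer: √118/2 ≈ 5.4314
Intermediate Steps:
q(M, W) = 8 + W
v = 31 (v = -49 - 80*(8 - 9) = -49 - 80*(-1) = -49 + 80 = 31)
F(N) = ½ (F(N) = 1/(2 + 0) = 1/2 = ½)
X(S) = -2 + S
√(v + X(F(r(6)))) = √(31 + (-2 + ½)) = √(31 - 3/2) = √(59/2) = √118/2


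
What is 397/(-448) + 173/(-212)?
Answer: -40417/23744 ≈ -1.7022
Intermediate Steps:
397/(-448) + 173/(-212) = 397*(-1/448) + 173*(-1/212) = -397/448 - 173/212 = -40417/23744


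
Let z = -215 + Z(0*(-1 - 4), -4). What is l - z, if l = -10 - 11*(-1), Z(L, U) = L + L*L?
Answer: 216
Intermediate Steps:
Z(L, U) = L + L²
l = 1 (l = -10 + 11 = 1)
z = -215 (z = -215 + (0*(-1 - 4))*(1 + 0*(-1 - 4)) = -215 + (0*(-5))*(1 + 0*(-5)) = -215 + 0*(1 + 0) = -215 + 0*1 = -215 + 0 = -215)
l - z = 1 - 1*(-215) = 1 + 215 = 216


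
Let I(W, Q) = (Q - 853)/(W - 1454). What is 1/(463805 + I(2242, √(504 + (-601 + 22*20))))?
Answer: 143998129878/66786896751917413 - 2758*√7/66786896751917413 ≈ 2.1561e-6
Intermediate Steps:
I(W, Q) = (-853 + Q)/(-1454 + W)
1/(463805 + I(2242, √(504 + (-601 + 22*20)))) = 1/(463805 + (-853 + √(504 + (-601 + 22*20)))/(-1454 + 2242)) = 1/(463805 + (-853 + √(504 + (-601 + 440)))/788) = 1/(463805 + (-853 + √(504 - 161))/788) = 1/(463805 + (-853 + √343)/788) = 1/(463805 + (-853 + 7*√7)/788) = 1/(463805 + (-853/788 + 7*√7/788)) = 1/(365477487/788 + 7*√7/788)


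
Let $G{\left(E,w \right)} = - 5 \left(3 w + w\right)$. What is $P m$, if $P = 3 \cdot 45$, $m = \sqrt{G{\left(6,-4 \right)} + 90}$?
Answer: $135 \sqrt{170} \approx 1760.2$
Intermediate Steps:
$G{\left(E,w \right)} = - 20 w$ ($G{\left(E,w \right)} = - 5 \cdot 4 w = - 20 w$)
$m = \sqrt{170}$ ($m = \sqrt{\left(-20\right) \left(-4\right) + 90} = \sqrt{80 + 90} = \sqrt{170} \approx 13.038$)
$P = 135$
$P m = 135 \sqrt{170}$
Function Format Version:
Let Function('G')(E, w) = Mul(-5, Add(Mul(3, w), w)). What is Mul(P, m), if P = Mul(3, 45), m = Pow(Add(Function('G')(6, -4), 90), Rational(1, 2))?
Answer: Mul(135, Pow(170, Rational(1, 2))) ≈ 1760.2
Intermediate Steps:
Function('G')(E, w) = Mul(-20, w) (Function('G')(E, w) = Mul(-5, Mul(4, w)) = Mul(-20, w))
m = Pow(170, Rational(1, 2)) (m = Pow(Add(Mul(-20, -4), 90), Rational(1, 2)) = Pow(Add(80, 90), Rational(1, 2)) = Pow(170, Rational(1, 2)) ≈ 13.038)
P = 135
Mul(P, m) = Mul(135, Pow(170, Rational(1, 2)))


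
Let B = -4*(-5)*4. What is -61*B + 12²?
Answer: -4736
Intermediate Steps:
B = 80 (B = 20*4 = 80)
-61*B + 12² = -61*80 + 12² = -4880 + 144 = -4736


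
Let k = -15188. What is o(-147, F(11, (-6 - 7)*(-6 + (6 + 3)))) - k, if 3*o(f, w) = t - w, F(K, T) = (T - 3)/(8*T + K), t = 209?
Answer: 1968233/129 ≈ 15258.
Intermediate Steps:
F(K, T) = (-3 + T)/(K + 8*T)
o(f, w) = 209/3 - w/3 (o(f, w) = (209 - w)/3 = 209/3 - w/3)
o(-147, F(11, (-6 - 7)*(-6 + (6 + 3)))) - k = (209/3 - (-3 + (-6 - 7)*(-6 + (6 + 3)))/(3*(11 + 8*((-6 - 7)*(-6 + (6 + 3)))))) - 1*(-15188) = (209/3 - (-3 - 13*(-6 + 9))/(3*(11 + 8*(-13*(-6 + 9))))) + 15188 = (209/3 - (-3 - 13*3)/(3*(11 + 8*(-13*3)))) + 15188 = (209/3 - (-3 - 39)/(3*(11 + 8*(-39)))) + 15188 = (209/3 - (-42)/(3*(11 - 312))) + 15188 = (209/3 - (-42)/(3*(-301))) + 15188 = (209/3 - (-1)*(-42)/903) + 15188 = (209/3 - ⅓*6/43) + 15188 = (209/3 - 2/43) + 15188 = 8981/129 + 15188 = 1968233/129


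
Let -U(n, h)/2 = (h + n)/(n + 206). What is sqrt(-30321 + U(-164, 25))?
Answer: I*sqrt(13368642)/21 ≈ 174.11*I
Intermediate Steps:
U(n, h) = -2*(h + n)/(206 + n) (U(n, h) = -2*(h + n)/(n + 206) = -2*(h + n)/(206 + n))
sqrt(-30321 + U(-164, 25)) = sqrt(-30321 + 2*(-1*25 - 1*(-164))/(206 - 164)) = sqrt(-30321 + 2*(-25 + 164)/42) = sqrt(-30321 + 2*(1/42)*139) = sqrt(-30321 + 139/21) = sqrt(-636602/21) = I*sqrt(13368642)/21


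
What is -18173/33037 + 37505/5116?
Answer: 1146079617/169017292 ≈ 6.7808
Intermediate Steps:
-18173/33037 + 37505/5116 = 1146079617/169017292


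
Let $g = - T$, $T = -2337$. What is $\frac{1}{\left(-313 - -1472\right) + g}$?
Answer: $\frac{1}{3496} \approx 0.00028604$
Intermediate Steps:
$g = 2337$ ($g = \left(-1\right) \left(-2337\right) = 2337$)
$\frac{1}{\left(-313 - -1472\right) + g} = \frac{1}{\left(-313 - -1472\right) + 2337} = \frac{1}{\left(-313 + 1472\right) + 2337} = \frac{1}{1159 + 2337} = \frac{1}{3496}$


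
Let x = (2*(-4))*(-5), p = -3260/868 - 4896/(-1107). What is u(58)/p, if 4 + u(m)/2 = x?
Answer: 1921752/17803 ≈ 107.95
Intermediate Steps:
p = 17803/26691 (p = -3260*1/868 - 4896*(-1/1107) = -815/217 + 544/123 = 17803/26691 ≈ 0.66700)
x = 40 (x = -8*(-5) = 40)
u(m) = 72 (u(m) = -8 + 2*40 = -8 + 80 = 72)
u(58)/p = 72/(17803/26691) = 72*(26691/17803) = 1921752/17803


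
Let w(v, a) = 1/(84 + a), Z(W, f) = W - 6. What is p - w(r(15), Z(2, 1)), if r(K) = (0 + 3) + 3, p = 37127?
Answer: 2970159/80 ≈ 37127.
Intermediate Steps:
r(K) = 6 (r(K) = 3 + 3 = 6)
Z(W, f) = -6 + W
p - w(r(15), Z(2, 1)) = 37127 - 1/(84 + (-6 + 2)) = 37127 - 1/(84 - 4) = 37127 - 1/80 = 2970159/80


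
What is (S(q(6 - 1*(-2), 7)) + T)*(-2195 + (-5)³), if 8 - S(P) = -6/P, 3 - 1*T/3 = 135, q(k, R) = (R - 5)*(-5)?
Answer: 901552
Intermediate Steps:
q(k, R) = 25 - 5*R (q(k, R) = (-5 + R)*(-5) = 25 - 5*R)
T = -396 (T = 9 - 3*135 = 9 - 405 = -396)
S(P) = 8 + 6/P (S(P) = 8 - (-6)/P = 8 + 6/P)
(S(q(6 - 1*(-2), 7)) + T)*(-2195 + (-5)³) = ((8 + 6/(25 - 5*7)) - 396)*(-2195 + (-5)³) = ((8 + 6/(25 - 35)) - 396)*(-2195 - 125) = ((8 + 6/(-10)) - 396)*(-2320) = ((8 + 6*(-⅒)) - 396)*(-2320) = ((8 - ⅗) - 396)*(-2320) = (37/5 - 396)*(-2320) = -1943/5*(-2320) = 901552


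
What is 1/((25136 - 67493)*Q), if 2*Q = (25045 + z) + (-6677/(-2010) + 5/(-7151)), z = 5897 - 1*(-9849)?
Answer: -9582340/8278782722664853 ≈ -1.1575e-9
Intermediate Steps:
z = 15746 (z = 5897 + 9849 = 15746)
Q = 586357583587/28747020 (Q = ((25045 + 15746) + (-6677/(-2010) + 5/(-7151)))/2 = (40791 + (-6677*(-1/2010) + 5*(-1/7151)))/2 = (40791 + (6677/2010 - 5/7151))/2 = (40791 + 47737177/14373510)/2 = (1/2)*(586357583587/14373510) = 586357583587/28747020 ≈ 20397.)
1/((25136 - 67493)*Q) = 1/((25136 - 67493)*(586357583587/28747020)) = (28747020/586357583587)/(-42357) = -1/42357*28747020/586357583587 = -9582340/8278782722664853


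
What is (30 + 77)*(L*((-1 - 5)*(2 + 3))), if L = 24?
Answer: -77040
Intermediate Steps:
(30 + 77)*(L*((-1 - 5)*(2 + 3))) = (30 + 77)*(24*((-1 - 5)*(2 + 3))) = 107*(24*(-6*5)) = 107*(24*(-30)) = 107*(-720) = -77040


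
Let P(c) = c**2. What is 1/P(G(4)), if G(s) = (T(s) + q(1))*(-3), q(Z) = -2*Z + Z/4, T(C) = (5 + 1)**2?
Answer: 16/168921 ≈ 9.4719e-5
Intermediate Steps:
T(C) = 36 (T(C) = 6**2 = 36)
q(Z) = -7*Z/4 (q(Z) = -2*Z + Z*(1/4) = -2*Z + Z/4 = -7*Z/4)
G(s) = -411/4 (G(s) = (36 - 7/4*1)*(-3) = (36 - 7/4)*(-3) = (137/4)*(-3) = -411/4)
1/P(G(4)) = 1/((-411/4)**2) = 1/(168921/16) = 16/168921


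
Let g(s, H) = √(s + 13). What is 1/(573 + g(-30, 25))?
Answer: 573/328346 - I*√17/328346 ≈ 0.0017451 - 1.2557e-5*I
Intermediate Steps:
g(s, H) = √(13 + s)
1/(573 + g(-30, 25)) = 1/(573 + √(13 - 30)) = 1/(573 + √(-17)) = 1/(573 + I*√17)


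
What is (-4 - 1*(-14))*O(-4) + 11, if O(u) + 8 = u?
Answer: -109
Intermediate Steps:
O(u) = -8 + u
(-4 - 1*(-14))*O(-4) + 11 = (-4 - 1*(-14))*(-8 - 4) + 11 = (-4 + 14)*(-12) + 11 = 10*(-12) + 11 = -120 + 11 = -109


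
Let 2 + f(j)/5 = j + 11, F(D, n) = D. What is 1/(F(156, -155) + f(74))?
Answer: 1/571 ≈ 0.0017513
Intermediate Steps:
f(j) = 45 + 5*j (f(j) = -10 + 5*(j + 11) = -10 + 5*(11 + j) = -10 + (55 + 5*j) = 45 + 5*j)
1/(F(156, -155) + f(74)) = 1/(156 + (45 + 5*74)) = 1/(156 + (45 + 370)) = 1/(156 + 415) = 1/571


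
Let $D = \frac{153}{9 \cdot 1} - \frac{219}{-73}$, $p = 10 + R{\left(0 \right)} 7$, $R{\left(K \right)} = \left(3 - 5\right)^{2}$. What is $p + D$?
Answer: $58$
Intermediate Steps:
$R{\left(K \right)} = 4$ ($R{\left(K \right)} = \left(-2\right)^{2} = 4$)
$p = 38$ ($p = 10 + 4 \cdot 7 = 10 + 28 = 38$)
$D = 20$ ($D = \frac{153}{9} - -3 = 153 \cdot \frac{1}{9} + 3 = 17 + 3 = 20$)
$p + D = 38 + 20 = 58$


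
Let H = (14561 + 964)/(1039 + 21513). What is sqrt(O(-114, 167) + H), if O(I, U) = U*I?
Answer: I*sqrt(2420559444738)/11276 ≈ 137.98*I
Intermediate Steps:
O(I, U) = I*U
H = 15525/22552 ≈ 0.68841
sqrt(O(-114, 167) + H) = sqrt(-114*167 + 15525/22552) = sqrt(-19038 + 15525/22552) = sqrt(-429329451/22552) = I*sqrt(2420559444738)/11276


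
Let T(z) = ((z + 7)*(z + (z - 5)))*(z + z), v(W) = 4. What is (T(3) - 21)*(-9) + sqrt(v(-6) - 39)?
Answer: -351 + I*sqrt(35) ≈ -351.0 + 5.9161*I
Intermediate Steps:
T(z) = 2*z*(-5 + 2*z)*(7 + z) (T(z) = ((7 + z)*(z + (-5 + z)))*(2*z) = ((7 + z)*(-5 + 2*z))*(2*z) = ((-5 + 2*z)*(7 + z))*(2*z) = 2*z*(-5 + 2*z)*(7 + z))
(T(3) - 21)*(-9) + sqrt(v(-6) - 39) = (2*3*(-35 + 2*3**2 + 9*3) - 21)*(-9) + sqrt(4 - 39) = (2*3*(-35 + 2*9 + 27) - 21)*(-9) + sqrt(-35) = (2*3*(-35 + 18 + 27) - 21)*(-9) + I*sqrt(35) = (2*3*10 - 21)*(-9) + I*sqrt(35) = (60 - 21)*(-9) + I*sqrt(35) = 39*(-9) + I*sqrt(35) = -351 + I*sqrt(35)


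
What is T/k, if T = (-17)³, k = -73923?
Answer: 4913/73923 ≈ 0.066461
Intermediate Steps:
T = -4913
T/k = -4913/(-73923) = -4913*(-1/73923) = 4913/73923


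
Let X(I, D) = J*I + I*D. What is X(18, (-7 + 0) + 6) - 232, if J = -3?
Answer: -304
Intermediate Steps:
X(I, D) = -3*I + D*I (X(I, D) = -3*I + I*D = -3*I + D*I)
X(18, (-7 + 0) + 6) - 232 = 18*(-3 + ((-7 + 0) + 6)) - 232 = 18*(-3 + (-7 + 6)) - 232 = 18*(-3 - 1) - 232 = 18*(-4) - 232 = -72 - 232 = -304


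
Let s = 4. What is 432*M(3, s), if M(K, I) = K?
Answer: 1296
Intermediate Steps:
432*M(3, s) = 432*3 = 1296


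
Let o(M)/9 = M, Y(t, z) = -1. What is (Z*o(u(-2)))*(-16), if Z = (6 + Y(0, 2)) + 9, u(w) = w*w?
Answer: -8064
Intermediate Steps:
u(w) = w²
Z = 14 (Z = (6 - 1) + 9 = 5 + 9 = 14)
o(M) = 9*M
(Z*o(u(-2)))*(-16) = (14*(9*(-2)²))*(-16) = (14*(9*4))*(-16) = (14*36)*(-16) = 504*(-16) = -8064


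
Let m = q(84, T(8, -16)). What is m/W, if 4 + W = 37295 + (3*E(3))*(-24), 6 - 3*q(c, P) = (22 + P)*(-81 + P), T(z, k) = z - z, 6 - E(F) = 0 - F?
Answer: 596/36643 ≈ 0.016265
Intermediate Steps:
E(F) = 6 + F (E(F) = 6 - (0 - F) = 6 - (-1)*F = 6 + F)
T(z, k) = 0
q(c, P) = 2 - (-81 + P)*(22 + P)/3 (q(c, P) = 2 - (22 + P)*(-81 + P)/3 = 2 - (-81 + P)*(22 + P)/3)
W = 36643 (W = -4 + (37295 + (3*(6 + 3))*(-24)) = -4 + (37295 + (3*9)*(-24)) = -4 + (37295 + 27*(-24)) = -4 + (37295 - 648) = -4 + 36647 = 36643)
m = 596 (m = 596 - 1/3*0**2 + (59/3)*0 = 596 - 1/3*0 + 0 = 596 + 0 + 0 = 596)
m/W = 596/36643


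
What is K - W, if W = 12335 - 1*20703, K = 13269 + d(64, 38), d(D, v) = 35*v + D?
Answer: 23031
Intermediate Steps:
d(D, v) = D + 35*v
K = 14663 (K = 13269 + (64 + 35*38) = 13269 + (64 + 1330) = 13269 + 1394 = 14663)
W = -8368 (W = 12335 - 20703 = -8368)
K - W = 14663 - 1*(-8368) = 14663 + 8368 = 23031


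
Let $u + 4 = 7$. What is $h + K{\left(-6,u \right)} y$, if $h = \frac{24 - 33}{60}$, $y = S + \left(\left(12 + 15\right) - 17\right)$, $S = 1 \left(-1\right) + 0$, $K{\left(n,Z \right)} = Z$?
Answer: $\frac{537}{20} \approx 26.85$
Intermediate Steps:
$u = 3$ ($u = -4 + 7 = 3$)
$S = -1$ ($S = -1 + 0 = -1$)
$y = 9$ ($y = -1 + \left(\left(12 + 15\right) - 17\right) = -1 + \left(27 - 17\right) = -1 + 10 = 9$)
$h = - \frac{3}{20}$ ($h = \left(24 - 33\right) \frac{1}{60} = \left(-9\right) \frac{1}{60} = - \frac{3}{20} \approx -0.15$)
$h + K{\left(-6,u \right)} y = - \frac{3}{20} + 3 \cdot 9 = - \frac{3}{20} + 27 = \frac{537}{20}$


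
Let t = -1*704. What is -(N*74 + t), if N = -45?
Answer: 4034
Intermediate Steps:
t = -704
-(N*74 + t) = -(-45*74 - 704) = -(-3330 - 704) = -1*(-4034) = 4034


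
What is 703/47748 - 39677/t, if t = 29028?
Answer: -78087113/57751206 ≈ -1.3521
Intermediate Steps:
703/47748 - 39677/t = 703/47748 - 39677/29028 = -78087113/57751206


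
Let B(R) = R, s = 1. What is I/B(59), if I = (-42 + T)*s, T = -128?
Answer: -170/59 ≈ -2.8814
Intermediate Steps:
I = -170 (I = (-42 - 128)*1 = -170*1 = -170)
I/B(59) = -170/59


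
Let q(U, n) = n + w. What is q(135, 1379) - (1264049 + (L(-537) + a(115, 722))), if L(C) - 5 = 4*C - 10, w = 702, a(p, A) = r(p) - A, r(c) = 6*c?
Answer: -1259783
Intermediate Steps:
a(p, A) = -A + 6*p (a(p, A) = 6*p - A = -A + 6*p)
q(U, n) = 702 + n (q(U, n) = n + 702 = 702 + n)
L(C) = -5 + 4*C (L(C) = 5 + (4*C - 10) = 5 + (-10 + 4*C) = -5 + 4*C)
q(135, 1379) - (1264049 + (L(-537) + a(115, 722))) = (702 + 1379) - (1264049 + ((-5 + 4*(-537)) + (-1*722 + 6*115))) = 2081 - (1264049 + ((-5 - 2148) + (-722 + 690))) = 2081 - (1264049 + (-2153 - 32)) = 2081 - (1264049 - 2185) = 2081 - 1*1261864 = 2081 - 1261864 = -1259783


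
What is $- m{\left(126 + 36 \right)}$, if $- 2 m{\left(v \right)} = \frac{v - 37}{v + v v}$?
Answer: $\frac{125}{52812} \approx 0.0023669$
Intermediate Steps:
$m{\left(v \right)} = - \frac{-37 + v}{2 \left(v + v^{2}\right)}$ ($m{\left(v \right)} = - \frac{\left(v - 37\right) \frac{1}{v + v v}}{2} = - \frac{\left(-37 + v\right) \frac{1}{v + v^{2}}}{2} = - \frac{\frac{1}{v + v^{2}} \left(-37 + v\right)}{2} = - \frac{-37 + v}{2 \left(v + v^{2}\right)}$)
$- m{\left(126 + 36 \right)} = - \frac{37 - \left(126 + 36\right)}{2 \left(126 + 36\right) \left(1 + \left(126 + 36\right)\right)} = - \frac{37 - 162}{2 \cdot 162 \left(1 + 162\right)} = - \frac{37 - 162}{2 \cdot 162 \cdot 163} = - \frac{-125}{2 \cdot 162 \cdot 163} = \left(-1\right) \left(- \frac{125}{52812}\right) = \frac{125}{52812}$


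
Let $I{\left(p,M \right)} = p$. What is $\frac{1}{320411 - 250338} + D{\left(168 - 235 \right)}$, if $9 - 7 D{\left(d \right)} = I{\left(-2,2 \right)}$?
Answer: $\frac{770810}{490511} \approx 1.5714$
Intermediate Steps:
$D{\left(d \right)} = \frac{11}{7}$ ($D{\left(d \right)} = \frac{9}{7} - - \frac{2}{7} = \frac{9}{7} + \frac{2}{7} = \frac{11}{7}$)
$\frac{1}{320411 - 250338} + D{\left(168 - 235 \right)} = \frac{1}{320411 - 250338} + \frac{11}{7} = \frac{1}{70073} + \frac{11}{7} = \frac{770810}{490511}$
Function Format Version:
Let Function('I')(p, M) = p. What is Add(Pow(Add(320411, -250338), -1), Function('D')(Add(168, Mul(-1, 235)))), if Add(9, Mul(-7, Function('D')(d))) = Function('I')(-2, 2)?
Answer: Rational(770810, 490511) ≈ 1.5714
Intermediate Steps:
Function('D')(d) = Rational(11, 7) (Function('D')(d) = Add(Rational(9, 7), Mul(Rational(-1, 7), -2)) = Add(Rational(9, 7), Rational(2, 7)) = Rational(11, 7))
Add(Pow(Add(320411, -250338), -1), Function('D')(Add(168, Mul(-1, 235)))) = Add(Pow(Add(320411, -250338), -1), Rational(11, 7)) = Add(Pow(70073, -1), Rational(11, 7)) = Add(Rational(1, 70073), Rational(11, 7)) = Rational(770810, 490511)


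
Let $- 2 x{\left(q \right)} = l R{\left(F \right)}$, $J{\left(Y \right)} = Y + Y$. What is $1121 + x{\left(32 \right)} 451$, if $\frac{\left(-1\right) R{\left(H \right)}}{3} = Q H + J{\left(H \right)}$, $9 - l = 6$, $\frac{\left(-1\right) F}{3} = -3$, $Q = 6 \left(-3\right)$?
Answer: $-291127$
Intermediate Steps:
$J{\left(Y \right)} = 2 Y$
$Q = -18$
$F = 9$ ($F = \left(-3\right) \left(-3\right) = 9$)
$l = 3$ ($l = 9 - 6 = 3$)
$R{\left(H \right)} = 48 H$ ($R{\left(H \right)} = - 3 \left(- 18 H + 2 H\right) = - 3 \left(- 16 H\right) = 48 H$)
$x{\left(q \right)} = -648$ ($x{\left(q \right)} = - \frac{3 \cdot 48 \cdot 9}{2} = - \frac{3 \cdot 432}{2} = \left(- \frac{1}{2}\right) 1296 = -648$)
$1121 + x{\left(32 \right)} 451 = 1121 - 292248 = -291127$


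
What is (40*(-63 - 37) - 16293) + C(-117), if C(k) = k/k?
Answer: -20292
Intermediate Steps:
C(k) = 1
(40*(-63 - 37) - 16293) + C(-117) = (40*(-63 - 37) - 16293) + 1 = (40*(-100) - 16293) + 1 = (-4000 - 16293) + 1 = -20293 + 1 = -20292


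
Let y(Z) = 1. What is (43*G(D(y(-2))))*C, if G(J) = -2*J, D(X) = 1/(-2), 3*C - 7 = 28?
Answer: 1505/3 ≈ 501.67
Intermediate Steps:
C = 35/3 (C = 7/3 + (1/3)*28 = 7/3 + 28/3 = 35/3 ≈ 11.667)
D(X) = -1/2
(43*G(D(y(-2))))*C = (43*(-2*(-1/2)))*(35/3) = (43*1)*(35/3) = 43*(35/3) = 1505/3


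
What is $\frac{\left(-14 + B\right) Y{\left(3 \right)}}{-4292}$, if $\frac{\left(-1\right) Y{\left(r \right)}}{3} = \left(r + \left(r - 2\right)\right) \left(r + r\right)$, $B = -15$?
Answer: $- \frac{18}{37} \approx -0.48649$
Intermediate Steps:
$Y{\left(r \right)} = - 6 r \left(-2 + 2 r\right)$ ($Y{\left(r \right)} = - 3 \left(r + \left(r - 2\right)\right) \left(r + r\right) = - 3 \left(r + \left(-2 + r\right)\right) 2 r = - 3 \left(-2 + 2 r\right) 2 r = - 3 \cdot 2 r \left(-2 + 2 r\right) = - 6 r \left(-2 + 2 r\right)$)
$\frac{\left(-14 + B\right) Y{\left(3 \right)}}{-4292} = \frac{\left(-14 - 15\right) 12 \cdot 3 \left(1 - 3\right)}{-4292} = - 29 \cdot 12 \cdot 3 \left(1 - 3\right) \left(- \frac{1}{4292}\right) = - 29 \cdot 12 \cdot 3 \left(-2\right) \left(- \frac{1}{4292}\right) = \left(-29\right) \left(-72\right) \left(- \frac{1}{4292}\right) = 2088 \left(- \frac{1}{4292}\right) = - \frac{18}{37}$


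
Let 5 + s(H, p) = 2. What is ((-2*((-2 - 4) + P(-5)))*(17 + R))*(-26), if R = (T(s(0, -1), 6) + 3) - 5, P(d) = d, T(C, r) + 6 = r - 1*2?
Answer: -7436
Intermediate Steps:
s(H, p) = -3 (s(H, p) = -5 + 2 = -3)
T(C, r) = -8 + r (T(C, r) = -6 + (r - 1*2) = -6 + (r - 2) = -6 + (-2 + r) = -8 + r)
R = -4 (R = ((-8 + 6) + 3) - 5 = (-2 + 3) - 5 = 1 - 5 = -4)
((-2*((-2 - 4) + P(-5)))*(17 + R))*(-26) = ((-2*((-2 - 4) - 5))*(17 - 4))*(-26) = (-2*(-6 - 5)*13)*(-26) = (-2*(-11)*13)*(-26) = (22*13)*(-26) = 286*(-26) = -7436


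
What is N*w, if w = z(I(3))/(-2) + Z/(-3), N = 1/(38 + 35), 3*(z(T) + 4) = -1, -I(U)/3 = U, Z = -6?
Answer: 25/438 ≈ 0.057078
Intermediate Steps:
I(U) = -3*U
z(T) = -13/3 (z(T) = -4 + (⅓)*(-1) = -4 - ⅓ = -13/3)
N = 1/73 ≈ 0.013699
w = 25/6 (w = -13/3/(-2) - 6/(-3) = -13/3*(-½) - 6*(-⅓) = 13/6 + 2 = 25/6 ≈ 4.1667)
N*w = (1/73)*(25/6) = 25/438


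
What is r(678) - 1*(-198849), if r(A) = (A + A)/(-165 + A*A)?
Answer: 30458298329/153173 ≈ 1.9885e+5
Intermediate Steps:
r(A) = 2*A/(-165 + A**2) (r(A) = (2*A)/(-165 + A**2) = 2*A/(-165 + A**2))
r(678) - 1*(-198849) = 2*678/(-165 + 678**2) - 1*(-198849) = 2*678/(-165 + 459684) + 198849 = 2*678/459519 + 198849 = 2*678*(1/459519) + 198849 = 452/153173 + 198849 = 30458298329/153173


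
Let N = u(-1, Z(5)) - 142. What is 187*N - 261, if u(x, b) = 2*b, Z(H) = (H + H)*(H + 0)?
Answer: -8115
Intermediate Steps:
Z(H) = 2*H² (Z(H) = (2*H)*H = 2*H²)
N = -42 (N = 2*(2*5²) - 142 = 2*(2*25) - 142 = 2*50 - 142 = 100 - 142 = -42)
187*N - 261 = 187*(-42) - 261 = -7854 - 261 = -8115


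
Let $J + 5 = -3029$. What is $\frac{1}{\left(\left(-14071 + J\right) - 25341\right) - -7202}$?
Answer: $- \frac{1}{35244} \approx -2.8374 \cdot 10^{-5}$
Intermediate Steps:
$J = -3034$ ($J = -5 - 3029 = -3034$)
$\frac{1}{\left(\left(-14071 + J\right) - 25341\right) - -7202} = \frac{1}{\left(\left(-14071 - 3034\right) - 25341\right) - -7202} = \frac{1}{\left(-17105 - 25341\right) + \left(-42447 + 49649\right)} = \frac{1}{-42446 + 7202} = \frac{1}{-35244} = - \frac{1}{35244}$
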